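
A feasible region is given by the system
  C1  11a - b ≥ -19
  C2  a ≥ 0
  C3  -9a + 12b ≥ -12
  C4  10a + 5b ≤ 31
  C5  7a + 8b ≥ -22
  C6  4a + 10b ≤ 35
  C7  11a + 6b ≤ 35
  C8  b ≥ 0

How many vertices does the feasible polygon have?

The feasible vertices (each the meet of two boundaries and inside every other half-plane) are:
  (0, 7/2)
  (0, 0)
  (144/55, 53/55)
  (4/3, 0)
  (11/5, 9/5)
  (70/43, 245/86)

6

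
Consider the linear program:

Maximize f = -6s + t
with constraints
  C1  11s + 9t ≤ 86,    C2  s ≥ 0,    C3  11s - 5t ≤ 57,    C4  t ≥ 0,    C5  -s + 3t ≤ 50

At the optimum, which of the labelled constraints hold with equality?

C1 and C2

Extreme points and f = -6s + t:
  (0, 86/9) → f = 86/9
  (943/154, 29/14) → f = -5339/154
  (0, 0) → f = 0
  (57/11, 0) → f = -342/11

The maximum is at (0, 86/9). Substituting into each constraint, equality holds for C1 and C2; the remaining constraints have slack.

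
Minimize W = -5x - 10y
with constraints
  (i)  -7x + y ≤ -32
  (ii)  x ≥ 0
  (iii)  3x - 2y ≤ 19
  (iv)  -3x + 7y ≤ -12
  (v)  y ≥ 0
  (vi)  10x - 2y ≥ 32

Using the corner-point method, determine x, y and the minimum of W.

Extreme points and W = -5x - 10y:
  (106/23, 6/23) → W = -590/23
  (32/7, 0) → W = -160/7
  (109/15, 7/5) → W = -151/3
  (19/3, 0) → W = -95/3

x = 109/15, y = 7/5, minimum W = -151/3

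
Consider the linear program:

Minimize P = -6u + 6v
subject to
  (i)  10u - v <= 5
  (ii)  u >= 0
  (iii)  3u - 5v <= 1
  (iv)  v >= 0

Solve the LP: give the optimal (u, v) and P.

u = 24/47, v = 5/47, minimum P = -114/47

Vertices and P = -6u + 6v:
  (24/47, 5/47) → P = -114/47
  (0, 0) → P = 0
  (1/3, 0) → P = -2
The feasible region is unbounded (it extends along (0, 1), (1, 10)), but P strictly increases along every unbounded feasible direction, so there is no improving ray and the minimum is attained at a vertex.

The optimum lies where 10u - v = 5 and 3u - 5v = 1.
Solving simultaneously gives u = 24/47, v = 5/47.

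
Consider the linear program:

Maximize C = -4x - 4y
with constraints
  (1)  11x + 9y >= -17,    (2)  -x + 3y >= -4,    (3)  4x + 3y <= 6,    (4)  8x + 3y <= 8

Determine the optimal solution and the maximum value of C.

x = -5/14, y = -61/42, maximum C = 152/21

Corner points and C = -4x - 4y:
  (-5/14, -61/42) → C = 152/21
  (4/3, -8/9) → C = -16/9
  (1/2, 4/3) → C = -22/3
The feasible region is unbounded (it extends along (-9, 11), (-3, 4)), but C strictly decreases along every unbounded feasible direction, so there is no improving ray and the maximum is attained at a vertex.

The optimum lies where 11x + 9y = -17 and -x + 3y = -4.
Solving simultaneously gives x = -5/14, y = -61/42.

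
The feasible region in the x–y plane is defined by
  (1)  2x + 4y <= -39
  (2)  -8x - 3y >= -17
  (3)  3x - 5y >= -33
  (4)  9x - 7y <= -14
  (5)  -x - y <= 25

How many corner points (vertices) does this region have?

4

Pairwise boundary intersections that survive every other constraint:
  (-327/22, -51/22)
  (-329/50, -323/50)
  (-79/4, -21/4)
  (-189/16, -211/16)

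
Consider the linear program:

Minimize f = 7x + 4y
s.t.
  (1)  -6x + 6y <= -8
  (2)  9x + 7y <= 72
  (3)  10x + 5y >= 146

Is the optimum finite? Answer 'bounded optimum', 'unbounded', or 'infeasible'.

From the feasible point (662/25, -594/25), moving in the direction (5, -10) keeps every constraint satisfied while f decreases without bound.

unbounded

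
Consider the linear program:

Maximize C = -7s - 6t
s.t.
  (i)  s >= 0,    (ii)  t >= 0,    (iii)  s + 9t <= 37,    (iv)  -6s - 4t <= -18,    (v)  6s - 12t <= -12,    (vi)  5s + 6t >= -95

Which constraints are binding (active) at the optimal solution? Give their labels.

(iv) and (v)

Extreme points and C = -7s - 6t:
  (7/25, 102/25) → C = -661/25
  (56/11, 39/11) → C = -626/11
  (7/4, 15/8) → C = -47/2

The maximum is at (7/4, 15/8). Substituting into each constraint, equality holds for (iv) and (v); the remaining constraints have slack.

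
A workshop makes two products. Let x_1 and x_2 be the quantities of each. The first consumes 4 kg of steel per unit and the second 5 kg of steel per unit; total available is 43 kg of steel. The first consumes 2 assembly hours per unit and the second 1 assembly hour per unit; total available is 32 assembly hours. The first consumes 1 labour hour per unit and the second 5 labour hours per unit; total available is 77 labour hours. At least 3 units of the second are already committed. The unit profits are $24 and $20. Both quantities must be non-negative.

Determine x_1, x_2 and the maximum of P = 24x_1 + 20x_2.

x_1 = 7, x_2 = 3, maximum P = 228

Extreme points and P = 24x_1 + 20x_2:
  (0, 43/5) → P = 172
  (0, 3) → P = 60
  (7, 3) → P = 228

At the optimal vertex, 4x_1 + 5x_2 = 43 and x_2 = 3.
Solving simultaneously gives x_1 = 7, x_2 = 3.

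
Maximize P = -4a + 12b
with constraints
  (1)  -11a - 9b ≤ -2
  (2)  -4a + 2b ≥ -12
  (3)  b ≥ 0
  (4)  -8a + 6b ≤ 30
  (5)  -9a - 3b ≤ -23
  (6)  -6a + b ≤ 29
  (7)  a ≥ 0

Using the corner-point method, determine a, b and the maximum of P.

a = 33/2, b = 27, maximum P = 258

Extreme points and P = -4a + 12b:
  (3, 0) → P = -12
  (33/2, 27) → P = 258
  (23/9, 0) → P = -92/9
  (8/13, 227/39) → P = 876/13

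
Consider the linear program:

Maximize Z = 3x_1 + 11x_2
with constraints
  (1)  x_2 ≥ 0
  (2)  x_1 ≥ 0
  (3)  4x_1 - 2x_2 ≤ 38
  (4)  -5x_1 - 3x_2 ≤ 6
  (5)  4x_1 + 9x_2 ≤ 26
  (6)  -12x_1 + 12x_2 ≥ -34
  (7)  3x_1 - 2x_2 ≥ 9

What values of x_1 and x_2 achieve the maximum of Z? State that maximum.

x_1 = 19/5, x_2 = 6/5, maximum Z = 123/5

Extreme points and Z = 3x_1 + 11x_2:
  (103/26, 44/39) → Z = 1895/78
  (19/5, 6/5) → Z = 123/5
  (10/3, 1/2) → Z = 31/2

The optimum lies where 4x_1 + 9x_2 = 26 and 3x_1 - 2x_2 = 9.
Solving simultaneously gives x_1 = 19/5, x_2 = 6/5.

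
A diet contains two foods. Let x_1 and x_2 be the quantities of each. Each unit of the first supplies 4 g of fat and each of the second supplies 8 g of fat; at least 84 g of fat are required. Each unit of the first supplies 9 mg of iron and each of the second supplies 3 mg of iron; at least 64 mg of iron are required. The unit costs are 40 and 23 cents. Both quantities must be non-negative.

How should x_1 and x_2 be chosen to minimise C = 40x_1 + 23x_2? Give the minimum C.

The feasible region is unbounded (it extends along (0, 1), (1, 0)), but C strictly increases along every unbounded feasible direction, so there is no improving ray and the minimum is attained at a vertex.

At the optimal vertex, 4x_1 + 8x_2 = 84 and 9x_1 + 3x_2 = 64.
Solving simultaneously gives x_1 = 13/3, x_2 = 25/3.

x_1 = 13/3, x_2 = 25/3, minimum C = 365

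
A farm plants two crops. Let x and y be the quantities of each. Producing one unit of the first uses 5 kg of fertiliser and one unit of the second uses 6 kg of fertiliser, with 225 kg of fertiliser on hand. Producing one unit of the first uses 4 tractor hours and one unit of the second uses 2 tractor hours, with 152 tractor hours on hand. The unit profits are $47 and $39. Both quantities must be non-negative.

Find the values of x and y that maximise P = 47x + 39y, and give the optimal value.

x = 33, y = 10, maximum P = 1941

Corner points and P = 47x + 39y:
  (0, 0) → P = 0
  (0, 75/2) → P = 2925/2
  (38, 0) → P = 1786
  (33, 10) → P = 1941

At the optimal vertex, 5x + 6y = 225 and 4x + 2y = 152.
Solving simultaneously gives x = 33, y = 10.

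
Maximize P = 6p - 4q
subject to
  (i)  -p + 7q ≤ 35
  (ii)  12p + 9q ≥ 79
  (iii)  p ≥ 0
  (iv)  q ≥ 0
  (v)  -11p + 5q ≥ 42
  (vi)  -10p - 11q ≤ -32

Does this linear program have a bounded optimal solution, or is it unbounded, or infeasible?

infeasible

The boundaries -p + 7q = 35 and 12p + 9q = 79 meet at (238/93, 499/93), but that point violates -11p + 5q ≥ 42. Every candidate vertex is excluded by some other constraint, so the feasible region is empty.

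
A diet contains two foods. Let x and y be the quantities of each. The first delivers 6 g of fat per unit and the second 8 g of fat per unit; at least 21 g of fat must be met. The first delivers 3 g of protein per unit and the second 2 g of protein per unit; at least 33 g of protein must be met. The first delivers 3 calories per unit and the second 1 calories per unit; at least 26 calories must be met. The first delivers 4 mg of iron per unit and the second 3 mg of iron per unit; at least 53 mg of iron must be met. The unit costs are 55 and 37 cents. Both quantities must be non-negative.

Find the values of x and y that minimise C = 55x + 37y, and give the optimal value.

x = 5, y = 11, minimum C = 682

Corner points and C = 55x + 37y:
  (0, 26) → C = 962
  (53/4, 0) → C = 2915/4
  (5, 11) → C = 682
The feasible region is unbounded (it extends along (0, 1), (1, 0)), but C strictly increases along every unbounded feasible direction, so there is no improving ray and the minimum is attained at a vertex.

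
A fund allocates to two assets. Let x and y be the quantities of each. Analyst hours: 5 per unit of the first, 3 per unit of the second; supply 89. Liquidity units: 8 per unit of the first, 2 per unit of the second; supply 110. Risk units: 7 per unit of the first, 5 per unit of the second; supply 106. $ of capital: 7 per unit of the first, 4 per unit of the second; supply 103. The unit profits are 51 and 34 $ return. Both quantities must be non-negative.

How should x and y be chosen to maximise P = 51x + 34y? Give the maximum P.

x = 13, y = 3, maximum P = 765

Corner points and P = 51x + 34y:
  (0, 0) → P = 0
  (0, 106/5) → P = 3604/5
  (55/4, 0) → P = 2805/4
  (13, 3) → P = 765

The optimum lies where 8x + 2y = 110 and 7x + 5y = 106.
Solving simultaneously gives x = 13, y = 3.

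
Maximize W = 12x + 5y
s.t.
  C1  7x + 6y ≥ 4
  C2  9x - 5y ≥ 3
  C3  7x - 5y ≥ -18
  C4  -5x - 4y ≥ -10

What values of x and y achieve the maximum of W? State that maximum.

Extreme points and W = 12x + 5y:
  (38/89, 15/89) → W = 531/89
  (22, -25) → W = 139
  (62/61, 75/61) → W = 1119/61

The optimum lies where 7x + 6y = 4 and -5x - 4y = -10.
Solving simultaneously gives x = 22, y = -25.

x = 22, y = -25, maximum W = 139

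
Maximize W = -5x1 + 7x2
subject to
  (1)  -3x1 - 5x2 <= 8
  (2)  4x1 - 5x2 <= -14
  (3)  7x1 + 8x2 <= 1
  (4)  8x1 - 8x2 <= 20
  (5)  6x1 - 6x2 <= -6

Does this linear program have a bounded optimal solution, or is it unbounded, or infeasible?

unbounded

From the feasible point (-22/7, 2/7), moving in the direction (-5, 3) keeps every constraint satisfied while W increases without bound.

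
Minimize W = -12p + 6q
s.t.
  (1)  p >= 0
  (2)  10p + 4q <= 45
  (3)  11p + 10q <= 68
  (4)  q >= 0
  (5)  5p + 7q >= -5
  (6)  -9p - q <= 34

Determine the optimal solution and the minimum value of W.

p = 9/2, q = 0, minimum W = -54

Vertices and W = -12p + 6q:
  (0, 34/5) → W = 204/5
  (0, 0) → W = 0
  (89/28, 185/56) → W = -513/28
  (9/2, 0) → W = -54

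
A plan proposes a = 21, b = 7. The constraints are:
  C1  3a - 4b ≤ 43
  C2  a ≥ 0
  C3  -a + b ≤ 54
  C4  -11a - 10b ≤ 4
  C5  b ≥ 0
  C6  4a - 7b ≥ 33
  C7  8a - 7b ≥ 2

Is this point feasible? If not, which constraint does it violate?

feasible

C1: 35 ≤ 43 ✓
C2: 21 ≥ 0 ✓
C3: -14 ≤ 54 ✓
C4: -301 ≤ 4 ✓
C5: 7 ≥ 0 ✓
C6: 35 ≥ 33 ✓
C7: 119 ≥ 2 ✓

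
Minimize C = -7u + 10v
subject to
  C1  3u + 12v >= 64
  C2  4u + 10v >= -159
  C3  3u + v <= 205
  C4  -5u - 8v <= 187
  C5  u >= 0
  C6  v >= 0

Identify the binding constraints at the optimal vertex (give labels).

C3 and C6

Extreme points and C = -7u + 10v:
  (0, 16/3) → C = 160/3
  (64/3, 0) → C = -448/3
  (0, 205) → C = 2050
  (205/3, 0) → C = -1435/3

The minimum is at (205/3, 0). Substituting into each constraint, equality holds for C3 and C6; the remaining constraints have slack.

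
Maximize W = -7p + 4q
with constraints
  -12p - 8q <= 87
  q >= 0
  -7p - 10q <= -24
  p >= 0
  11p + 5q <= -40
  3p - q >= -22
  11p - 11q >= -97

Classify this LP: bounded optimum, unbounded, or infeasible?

The boundaries q = 0 and -7p - 10q = -24 meet at (24/7, 0), but that point violates 11p + 5q ≤ -40. Every candidate vertex is excluded by some other constraint, so the feasible region is empty.

infeasible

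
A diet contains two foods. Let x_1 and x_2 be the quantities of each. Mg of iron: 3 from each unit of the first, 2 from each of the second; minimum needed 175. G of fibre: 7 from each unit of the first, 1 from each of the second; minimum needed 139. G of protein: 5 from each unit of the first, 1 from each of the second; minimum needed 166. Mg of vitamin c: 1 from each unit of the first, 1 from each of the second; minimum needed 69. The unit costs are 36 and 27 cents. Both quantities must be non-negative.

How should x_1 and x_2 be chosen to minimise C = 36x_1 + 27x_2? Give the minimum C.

Vertices and C = 36x_1 + 27x_2:
  (0, 166) → C = 4482
  (69, 0) → C = 2484
  (157/7, 377/7) → C = 15831/7
  (37, 32) → C = 2196
The feasible region is unbounded (it extends along (0, 1), (1, 0)), but C strictly increases along every unbounded feasible direction, so there is no improving ray and the minimum is attained at a vertex.

x_1 = 37, x_2 = 32, minimum C = 2196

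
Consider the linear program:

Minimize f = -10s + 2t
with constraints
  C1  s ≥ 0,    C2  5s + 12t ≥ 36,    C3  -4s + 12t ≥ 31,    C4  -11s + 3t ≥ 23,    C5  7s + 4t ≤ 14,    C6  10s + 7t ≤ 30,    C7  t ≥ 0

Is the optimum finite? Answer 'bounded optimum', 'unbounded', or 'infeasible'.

infeasible

The boundaries s = 0 and 5s + 12t = 36 meet at (0, 3), but that point violates -11s + 3t ≥ 23. Every candidate vertex is excluded by some other constraint, so the feasible region is empty.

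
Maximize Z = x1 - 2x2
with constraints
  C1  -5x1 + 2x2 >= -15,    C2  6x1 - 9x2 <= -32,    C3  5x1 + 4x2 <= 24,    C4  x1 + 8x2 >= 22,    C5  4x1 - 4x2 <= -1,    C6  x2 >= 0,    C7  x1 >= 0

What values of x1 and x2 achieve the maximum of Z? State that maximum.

x1 = 0, x2 = 32/9, maximum Z = -64/9

Vertices and Z = x1 - 2x2:
  (88/69, 304/69) → Z = -520/69
  (0, 32/9) → Z = -64/9
  (0, 6) → Z = -12

The optimum lies where 6x1 - 9x2 = -32 and x1 = 0.
Solving simultaneously gives x1 = 0, x2 = 32/9.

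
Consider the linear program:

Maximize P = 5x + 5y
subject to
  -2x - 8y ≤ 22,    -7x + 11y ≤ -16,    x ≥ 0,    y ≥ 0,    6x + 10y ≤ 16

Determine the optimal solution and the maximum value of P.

x = 8/3, y = 0, maximum P = 40/3

Extreme points and P = 5x + 5y:
  (16/7, 0) → P = 80/7
  (42/17, 2/17) → P = 220/17
  (8/3, 0) → P = 40/3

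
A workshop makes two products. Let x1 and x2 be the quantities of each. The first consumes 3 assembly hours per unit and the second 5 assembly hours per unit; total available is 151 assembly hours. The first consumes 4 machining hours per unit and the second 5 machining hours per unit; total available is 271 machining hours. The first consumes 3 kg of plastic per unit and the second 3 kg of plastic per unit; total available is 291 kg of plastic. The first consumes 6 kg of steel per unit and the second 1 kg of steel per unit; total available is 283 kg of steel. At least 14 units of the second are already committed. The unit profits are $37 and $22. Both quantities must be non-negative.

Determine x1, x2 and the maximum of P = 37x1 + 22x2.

x1 = 27, x2 = 14, maximum P = 1307

Feasible corners and P = 37x1 + 22x2:
  (0, 151/5) → P = 3322/5
  (0, 14) → P = 308
  (27, 14) → P = 1307

The optimum lies where 3x1 + 5x2 = 151 and x2 = 14.
Solving simultaneously gives x1 = 27, x2 = 14.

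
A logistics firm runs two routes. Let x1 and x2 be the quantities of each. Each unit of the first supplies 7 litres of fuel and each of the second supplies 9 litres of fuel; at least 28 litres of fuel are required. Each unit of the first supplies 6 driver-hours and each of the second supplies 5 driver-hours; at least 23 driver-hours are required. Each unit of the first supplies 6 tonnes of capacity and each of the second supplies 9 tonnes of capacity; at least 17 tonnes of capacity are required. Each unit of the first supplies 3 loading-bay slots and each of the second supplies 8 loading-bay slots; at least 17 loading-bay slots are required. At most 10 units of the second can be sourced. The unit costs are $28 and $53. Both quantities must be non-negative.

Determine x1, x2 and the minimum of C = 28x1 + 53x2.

x1 = 3, x2 = 1, minimum C = 137

Extreme points and C = 28x1 + 53x2:
  (0, 23/5) → C = 1219/5
  (0, 10) → C = 530
  (17/3, 0) → C = 476/3
  (3, 1) → C = 137
The feasible region is unbounded (it extends along (1, 0)), but C strictly increases along every unbounded feasible direction, so there is no improving ray and the minimum is attained at a vertex.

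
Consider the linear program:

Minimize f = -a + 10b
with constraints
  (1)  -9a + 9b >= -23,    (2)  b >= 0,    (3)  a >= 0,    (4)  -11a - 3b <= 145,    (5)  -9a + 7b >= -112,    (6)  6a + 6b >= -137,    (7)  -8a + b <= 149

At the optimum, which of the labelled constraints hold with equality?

Feasible corners and f = -a + 10b:
  (23/9, 0) → f = -23/9
  (847/18, 89/2) → f = 7163/18
  (0, 0) → f = 0
  (0, 149) → f = 1490
The feasible region is unbounded (it extends along (1, 8), (7, 9)), but f strictly increases along every unbounded feasible direction, so there is no improving ray and the minimum is attained at a vertex.

The minimum is at (23/9, 0). Substituting into each constraint, equality holds for (1) and (2); the remaining constraints have slack.

(1) and (2)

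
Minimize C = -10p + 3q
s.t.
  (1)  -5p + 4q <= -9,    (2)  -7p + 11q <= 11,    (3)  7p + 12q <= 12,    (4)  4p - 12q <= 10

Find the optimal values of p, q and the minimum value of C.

Extreme points and C = -10p + 3q:
  (39/22, -3/88) → C = -1569/88
  (17/11, -7/22) → C = -361/22
  (2, -1/6) → C = -41/2

p = 2, q = -1/6, minimum C = -41/2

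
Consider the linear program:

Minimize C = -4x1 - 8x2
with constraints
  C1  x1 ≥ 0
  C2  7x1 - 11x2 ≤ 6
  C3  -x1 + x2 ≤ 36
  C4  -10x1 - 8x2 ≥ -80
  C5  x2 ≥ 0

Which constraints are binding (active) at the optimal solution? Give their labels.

C1 and C4

Corner points and C = -4x1 - 8x2:
  (0, 10) → C = -80
  (0, 0) → C = 0
  (464/83, 250/83) → C = -3856/83
  (6/7, 0) → C = -24/7

The minimum is at (0, 10). Substituting into each constraint, equality holds for C1 and C4; the remaining constraints have slack.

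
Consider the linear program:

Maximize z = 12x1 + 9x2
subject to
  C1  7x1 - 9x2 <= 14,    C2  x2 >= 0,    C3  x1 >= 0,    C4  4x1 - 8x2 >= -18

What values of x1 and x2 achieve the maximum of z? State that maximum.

Extreme points and z = 12x1 + 9x2:
  (2, 0) → z = 24
  (137/10, 91/10) → z = 2463/10
  (0, 0) → z = 0
  (0, 9/4) → z = 81/4

x1 = 137/10, x2 = 91/10, maximum z = 2463/10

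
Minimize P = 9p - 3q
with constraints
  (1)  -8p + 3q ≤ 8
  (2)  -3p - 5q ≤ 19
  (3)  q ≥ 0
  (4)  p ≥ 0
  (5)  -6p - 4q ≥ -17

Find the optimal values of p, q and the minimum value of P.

Corner points and P = 9p - 3q:
  (0, 8/3) → P = -8
  (19/50, 92/25) → P = -381/50
  (0, 0) → P = 0
  (17/6, 0) → P = 51/2

p = 0, q = 8/3, minimum P = -8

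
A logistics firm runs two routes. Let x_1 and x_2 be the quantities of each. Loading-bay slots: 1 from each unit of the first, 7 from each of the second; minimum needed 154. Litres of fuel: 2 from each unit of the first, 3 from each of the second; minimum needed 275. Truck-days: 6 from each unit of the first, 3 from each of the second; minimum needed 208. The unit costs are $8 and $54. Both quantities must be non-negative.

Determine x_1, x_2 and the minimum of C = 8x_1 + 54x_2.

x_1 = 133, x_2 = 3, minimum C = 1226

Feasible corners and C = 8x_1 + 54x_2:
  (0, 275/3) → C = 4950
  (154, 0) → C = 1232
  (133, 3) → C = 1226
The feasible region is unbounded (it extends along (0, 1), (1, 0)), but C strictly increases along every unbounded feasible direction, so there is no improving ray and the minimum is attained at a vertex.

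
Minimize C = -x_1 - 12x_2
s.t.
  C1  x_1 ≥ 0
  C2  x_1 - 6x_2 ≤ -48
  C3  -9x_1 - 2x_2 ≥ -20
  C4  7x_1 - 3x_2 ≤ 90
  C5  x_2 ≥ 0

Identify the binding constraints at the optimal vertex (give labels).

Extreme points and C = -x_1 - 12x_2:
  (0, 8) → C = -96
  (0, 10) → C = -120
  (3/7, 113/14) → C = -681/7

The minimum is at (0, 10). Substituting into each constraint, equality holds for C1 and C3; the remaining constraints have slack.

C1 and C3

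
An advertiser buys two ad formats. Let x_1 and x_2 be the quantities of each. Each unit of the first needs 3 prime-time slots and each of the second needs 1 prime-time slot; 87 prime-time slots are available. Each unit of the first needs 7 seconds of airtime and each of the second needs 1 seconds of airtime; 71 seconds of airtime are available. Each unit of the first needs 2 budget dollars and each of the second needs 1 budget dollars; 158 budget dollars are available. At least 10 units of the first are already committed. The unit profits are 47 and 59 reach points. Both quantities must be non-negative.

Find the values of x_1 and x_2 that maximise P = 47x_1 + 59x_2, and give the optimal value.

x_1 = 10, x_2 = 1, maximum P = 529

Corner points and P = 47x_1 + 59x_2:
  (71/7, 0) → P = 3337/7
  (10, 0) → P = 470
  (10, 1) → P = 529

The optimum lies where 7x_1 + x_2 = 71 and x_1 = 10.
Solving simultaneously gives x_1 = 10, x_2 = 1.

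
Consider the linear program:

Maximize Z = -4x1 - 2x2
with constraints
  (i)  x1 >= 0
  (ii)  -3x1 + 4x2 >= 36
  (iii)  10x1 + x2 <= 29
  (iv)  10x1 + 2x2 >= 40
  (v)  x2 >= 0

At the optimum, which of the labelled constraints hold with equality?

Corner points and Z = -4x1 - 2x2:
  (0, 29) → Z = -58
  (0, 20) → Z = -40
  (9/5, 11) → Z = -146/5

The maximum is at (9/5, 11). Substituting into each constraint, equality holds for (iii) and (iv); the remaining constraints have slack.

(iii) and (iv)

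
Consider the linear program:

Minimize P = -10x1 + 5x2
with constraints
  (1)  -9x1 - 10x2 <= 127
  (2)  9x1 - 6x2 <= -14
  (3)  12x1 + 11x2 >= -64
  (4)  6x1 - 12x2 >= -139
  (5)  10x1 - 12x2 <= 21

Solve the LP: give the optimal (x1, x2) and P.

x1 = 37/4, x2 = 389/24, minimum P = -275/24

The optimum lies where 9x1 - 6x2 = -14 and 6x1 - 12x2 = -139.
Solving simultaneously gives x1 = 37/4, x2 = 389/24.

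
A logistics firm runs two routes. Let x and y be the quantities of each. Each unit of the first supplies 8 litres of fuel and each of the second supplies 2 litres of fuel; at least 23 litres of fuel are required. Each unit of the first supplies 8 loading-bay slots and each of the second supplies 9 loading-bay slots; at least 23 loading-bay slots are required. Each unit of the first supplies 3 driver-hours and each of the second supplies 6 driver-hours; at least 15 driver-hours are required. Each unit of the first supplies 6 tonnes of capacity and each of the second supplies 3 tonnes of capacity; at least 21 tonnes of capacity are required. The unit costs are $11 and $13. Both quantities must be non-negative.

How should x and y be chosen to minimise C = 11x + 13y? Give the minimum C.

Corner points and C = 11x + 13y:
  (0, 23/2) → C = 299/2
  (5, 0) → C = 55
  (9/4, 5/2) → C = 229/4
  (3, 1) → C = 46
The feasible region is unbounded (it extends along (0, 1), (1, 0)), but C strictly increases along every unbounded feasible direction, so there is no improving ray and the minimum is attained at a vertex.

x = 3, y = 1, minimum C = 46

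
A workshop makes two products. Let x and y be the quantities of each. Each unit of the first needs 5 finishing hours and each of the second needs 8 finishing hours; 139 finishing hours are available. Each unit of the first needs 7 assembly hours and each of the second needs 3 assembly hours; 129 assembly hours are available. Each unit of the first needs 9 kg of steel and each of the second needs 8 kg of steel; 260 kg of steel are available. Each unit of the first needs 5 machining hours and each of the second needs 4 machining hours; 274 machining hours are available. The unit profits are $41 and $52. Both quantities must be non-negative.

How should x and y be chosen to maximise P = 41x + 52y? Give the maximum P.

Vertices and P = 41x + 52y:
  (0, 0) → P = 0
  (0, 139/8) → P = 1807/2
  (129/7, 0) → P = 5289/7
  (15, 8) → P = 1031

At the optimal vertex, 5x + 8y = 139 and 7x + 3y = 129.
Solving simultaneously gives x = 15, y = 8.

x = 15, y = 8, maximum P = 1031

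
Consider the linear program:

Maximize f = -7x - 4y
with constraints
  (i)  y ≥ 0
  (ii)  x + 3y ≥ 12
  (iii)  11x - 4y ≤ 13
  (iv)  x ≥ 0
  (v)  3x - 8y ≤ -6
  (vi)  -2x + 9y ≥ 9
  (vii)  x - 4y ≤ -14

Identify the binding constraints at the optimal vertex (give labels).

(ii) and (iv)

Feasible corners and f = -7x - 4y:
  (0, 4) → f = -16
  (6/7, 26/7) → f = -146/7
  (27/10, 167/40) → f = -178/5
The feasible region is unbounded (it extends along (0, 1), (4, 11)), but f strictly decreases along every unbounded feasible direction, so there is no improving ray and the maximum is attained at a vertex.

The maximum is at (0, 4). Substituting into each constraint, equality holds for (ii) and (iv); the remaining constraints have slack.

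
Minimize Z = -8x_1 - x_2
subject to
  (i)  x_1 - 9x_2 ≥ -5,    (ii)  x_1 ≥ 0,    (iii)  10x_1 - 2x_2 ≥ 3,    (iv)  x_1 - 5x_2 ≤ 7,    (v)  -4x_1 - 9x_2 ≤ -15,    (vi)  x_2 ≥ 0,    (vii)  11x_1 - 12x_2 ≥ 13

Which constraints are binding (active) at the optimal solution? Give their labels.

Vertices and Z = -8x_1 - x_2:
  (22, 3) → Z = -179
  (59/29, 68/87) → Z = -1484/87
  (7, 0) → Z = -56
  (15/4, 0) → Z = -30
  (99/49, 113/147) → Z = -2489/147

The minimum is at (22, 3). Substituting into each constraint, equality holds for (i) and (iv); the remaining constraints have slack.

(i) and (iv)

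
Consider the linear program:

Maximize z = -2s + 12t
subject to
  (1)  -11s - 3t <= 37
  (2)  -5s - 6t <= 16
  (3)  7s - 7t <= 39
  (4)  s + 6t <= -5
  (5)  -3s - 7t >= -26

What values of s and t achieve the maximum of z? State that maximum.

s = -11/4, t = -3/8, maximum z = 1

Corner points and z = -2s + 12t:
  (122/77, -307/77) → z = -3928/77
  (-11/4, -3/8) → z = 1
  (199/49, -74/49) → z = -1286/49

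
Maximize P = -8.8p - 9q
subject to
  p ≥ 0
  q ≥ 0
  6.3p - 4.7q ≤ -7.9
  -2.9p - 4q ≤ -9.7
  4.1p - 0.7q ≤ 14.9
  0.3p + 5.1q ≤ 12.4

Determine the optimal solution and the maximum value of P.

p = 0, q = 2.425, maximum P = -21.825

Feasible corners and P = -8.8p - 9q:
  (0, 97/40) → P = -873/40
  (0, 124/51) → P = -372/17
  (1399/3883, 8402/3883) → P = -439646/19415
  (1799/3354, 2683/1118) → P = -441361/16770

At the optimal vertex, p = 0 and -2.9p - 4q = -9.7.
Solving simultaneously gives p = 0, q = 97/40.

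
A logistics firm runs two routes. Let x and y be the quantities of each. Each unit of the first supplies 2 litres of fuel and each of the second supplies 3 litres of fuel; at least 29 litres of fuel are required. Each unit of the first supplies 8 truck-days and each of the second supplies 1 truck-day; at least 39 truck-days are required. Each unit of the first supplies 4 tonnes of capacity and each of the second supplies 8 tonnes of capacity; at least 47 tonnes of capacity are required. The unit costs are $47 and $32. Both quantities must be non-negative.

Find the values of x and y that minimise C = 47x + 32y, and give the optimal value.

x = 4, y = 7, minimum C = 412

Vertices and C = 47x + 32y:
  (0, 39) → C = 1248
  (29/2, 0) → C = 1363/2
  (4, 7) → C = 412
The feasible region is unbounded (it extends along (0, 1), (1, 0)), but C strictly increases along every unbounded feasible direction, so there is no improving ray and the minimum is attained at a vertex.

At the optimal vertex, 2x + 3y = 29 and 8x + y = 39.
Solving simultaneously gives x = 4, y = 7.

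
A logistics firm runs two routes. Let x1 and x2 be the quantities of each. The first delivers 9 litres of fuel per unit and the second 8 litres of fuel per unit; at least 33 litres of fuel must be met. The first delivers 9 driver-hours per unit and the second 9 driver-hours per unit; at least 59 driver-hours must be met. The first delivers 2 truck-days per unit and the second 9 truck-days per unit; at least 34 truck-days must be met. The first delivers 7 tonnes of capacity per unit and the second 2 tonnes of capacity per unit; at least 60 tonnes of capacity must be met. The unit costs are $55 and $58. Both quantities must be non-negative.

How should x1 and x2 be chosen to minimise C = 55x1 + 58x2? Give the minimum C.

Corner points and C = 55x1 + 58x2:
  (0, 30) → C = 1740
  (17, 0) → C = 935
  (8, 2) → C = 556
The feasible region is unbounded (it extends along (0, 1), (1, 0)), but C strictly increases along every unbounded feasible direction, so there is no improving ray and the minimum is attained at a vertex.

x1 = 8, x2 = 2, minimum C = 556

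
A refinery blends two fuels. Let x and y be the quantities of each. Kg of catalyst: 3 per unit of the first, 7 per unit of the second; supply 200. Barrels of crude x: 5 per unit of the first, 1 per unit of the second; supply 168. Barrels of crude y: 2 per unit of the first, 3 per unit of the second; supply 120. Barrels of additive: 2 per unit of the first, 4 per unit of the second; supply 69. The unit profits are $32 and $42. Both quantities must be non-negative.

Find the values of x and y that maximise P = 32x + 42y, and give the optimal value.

x = 67/2, y = 1/2, maximum P = 1093

Vertices and P = 32x + 42y:
  (0, 0) → P = 0
  (0, 69/4) → P = 1449/2
  (168/5, 0) → P = 5376/5
  (67/2, 1/2) → P = 1093

The binding constraints are 5x + y = 168 and 2x + 4y = 69.
Solving simultaneously gives x = 67/2, y = 1/2.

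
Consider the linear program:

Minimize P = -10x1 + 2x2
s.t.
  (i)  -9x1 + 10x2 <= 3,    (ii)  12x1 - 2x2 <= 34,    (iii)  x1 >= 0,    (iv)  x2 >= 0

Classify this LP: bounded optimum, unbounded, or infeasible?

bounded optimum

Vertices and P = -10x1 + 2x2:
  (173/51, 57/17) → P = -1388/51
  (0, 3/10) → P = 3/5
  (17/6, 0) → P = -85/3
  (0, 0) → P = 0
The feasible region has finitely many vertices and no improving ray; the minimum is -85/3 at (17/6, 0).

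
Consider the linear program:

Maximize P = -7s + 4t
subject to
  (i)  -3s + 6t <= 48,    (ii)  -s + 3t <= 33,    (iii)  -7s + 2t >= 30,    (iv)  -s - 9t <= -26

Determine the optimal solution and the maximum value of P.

s = -92/11, t = 42/11, maximum P = 812/11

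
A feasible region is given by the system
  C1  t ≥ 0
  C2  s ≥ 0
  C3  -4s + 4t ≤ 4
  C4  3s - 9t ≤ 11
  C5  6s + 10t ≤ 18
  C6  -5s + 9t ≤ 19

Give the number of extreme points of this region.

Of the 15 pairwise boundary intersections, those satisfying every inequality are:
  (0, 0)
  (3, 0)
  (0, 1)
  (1/2, 3/2)

4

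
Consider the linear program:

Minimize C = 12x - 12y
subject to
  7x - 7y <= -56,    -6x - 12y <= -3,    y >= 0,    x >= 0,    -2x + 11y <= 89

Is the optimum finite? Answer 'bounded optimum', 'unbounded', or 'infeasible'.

Extreme points and C = 12x - 12y:
  (0, 8) → C = -96
  (1/9, 73/9) → C = -96
  (0, 89/11) → C = -1068/11
The feasible region has finitely many vertices and no improving ray; the minimum is -1068/11 at (0, 89/11).

bounded optimum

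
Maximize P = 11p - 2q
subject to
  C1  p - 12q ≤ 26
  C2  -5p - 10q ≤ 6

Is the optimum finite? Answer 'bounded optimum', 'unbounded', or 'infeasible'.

unbounded

From the feasible point (94/35, -68/35), moving in the direction (12, 1) keeps every constraint satisfied while P increases without bound.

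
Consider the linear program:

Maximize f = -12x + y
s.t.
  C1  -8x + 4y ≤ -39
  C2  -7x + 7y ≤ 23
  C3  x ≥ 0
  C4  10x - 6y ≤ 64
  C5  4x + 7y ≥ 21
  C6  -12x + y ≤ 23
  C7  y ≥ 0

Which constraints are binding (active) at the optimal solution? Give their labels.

Corner points and f = -12x + y:
  (365/28, 457/28) → f = -3923/28
  (119/24, 1/6) → f = -178/3
  (293/14, 339/14) → f = -3177/14
  (32/5, 0) → f = -384/5
  (21/4, 0) → f = -63

The maximum is at (119/24, 1/6). Substituting into each constraint, equality holds for C1 and C5; the remaining constraints have slack.

C1 and C5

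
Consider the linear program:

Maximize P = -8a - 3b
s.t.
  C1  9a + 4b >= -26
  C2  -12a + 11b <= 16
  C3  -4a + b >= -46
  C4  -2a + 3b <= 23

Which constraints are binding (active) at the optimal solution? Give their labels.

Extreme points and P = -8a - 3b:
  (-50/21, -8/7) → P = 472/21
  (158/25, -518/25) → P = 58/5
  (205/14, 122/7) → P = -1186/7
  (161/10, 92/5) → P = -184

The maximum is at (-50/21, -8/7). Substituting into each constraint, equality holds for C1 and C2; the remaining constraints have slack.

C1 and C2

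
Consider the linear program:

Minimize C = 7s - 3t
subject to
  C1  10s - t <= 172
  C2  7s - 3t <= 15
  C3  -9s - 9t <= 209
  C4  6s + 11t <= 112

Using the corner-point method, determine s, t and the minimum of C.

s = -3307/45, t = 754/15, minimum C = -5987/9

Corner points and C = 7s - 3t:
  (-82/15, -799/45) → C = 15
  (501/95, 694/95) → C = 15
  (-3307/45, 754/15) → C = -5987/9

At the optimal vertex, -9s - 9t = 209 and 6s + 11t = 112.
Solving simultaneously gives s = -3307/45, t = 754/15.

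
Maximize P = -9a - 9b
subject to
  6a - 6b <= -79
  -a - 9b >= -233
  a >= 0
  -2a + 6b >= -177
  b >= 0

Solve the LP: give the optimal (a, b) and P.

Extreme points and P = -9a - 9b:
  (229/20, 1477/60) → P = -1623/5
  (0, 79/6) → P = -237/2
  (0, 233/9) → P = -233

At the optimal vertex, 6a - 6b = -79 and a = 0.
Solving simultaneously gives a = 0, b = 79/6.

a = 0, b = 79/6, maximum P = -237/2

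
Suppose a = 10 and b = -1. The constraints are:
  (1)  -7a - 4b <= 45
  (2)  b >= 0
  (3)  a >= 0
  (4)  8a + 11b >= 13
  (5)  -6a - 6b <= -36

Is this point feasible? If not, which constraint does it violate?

Constraint (2): b = -1, which is not ≥ 0. All other constraints are satisfied.

not feasible — violates (2)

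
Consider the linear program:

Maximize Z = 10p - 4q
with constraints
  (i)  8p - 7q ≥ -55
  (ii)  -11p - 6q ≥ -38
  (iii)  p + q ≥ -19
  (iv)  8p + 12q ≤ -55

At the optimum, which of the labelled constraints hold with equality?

(ii) and (iii)

Extreme points and Z = 10p - 4q:
  (-188/15, -97/15) → Z = -1492/15
  (-55/8, 0) → Z = -275/4
  (152/5, -247/5) → Z = 2508/5
  (131/14, -303/28) → Z = 958/7

The maximum is at (152/5, -247/5). Substituting into each constraint, equality holds for (ii) and (iii); the remaining constraints have slack.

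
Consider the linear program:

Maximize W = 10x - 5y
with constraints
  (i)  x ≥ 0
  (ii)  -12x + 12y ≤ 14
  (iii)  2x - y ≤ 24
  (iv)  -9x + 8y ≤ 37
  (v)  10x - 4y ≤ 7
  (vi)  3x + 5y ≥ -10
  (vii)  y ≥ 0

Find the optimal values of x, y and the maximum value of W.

Vertices and W = 10x - 5y:
  (0, 7/6) → W = -35/6
  (0, 0) → W = 0
  (35/18, 28/9) → W = 35/9
  (7/10, 0) → W = 7

The optimum lies where 10x - 4y = 7 and y = 0.
Solving simultaneously gives x = 7/10, y = 0.

x = 7/10, y = 0, maximum W = 7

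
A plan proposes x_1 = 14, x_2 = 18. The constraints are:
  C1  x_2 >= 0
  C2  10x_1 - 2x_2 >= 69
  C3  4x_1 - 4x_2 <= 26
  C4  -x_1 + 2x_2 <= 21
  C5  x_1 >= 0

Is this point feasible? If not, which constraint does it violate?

Constraint C4: -x_1 + 2x_2 = 22, which is not ≤ 21. All other constraints are satisfied.

not feasible — violates C4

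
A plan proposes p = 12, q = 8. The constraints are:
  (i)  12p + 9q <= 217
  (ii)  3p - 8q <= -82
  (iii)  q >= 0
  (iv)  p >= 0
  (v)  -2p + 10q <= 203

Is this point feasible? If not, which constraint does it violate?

Constraint (ii): 3p - 8q = -28, which is not ≤ -82. All other constraints are satisfied.

not feasible — violates (ii)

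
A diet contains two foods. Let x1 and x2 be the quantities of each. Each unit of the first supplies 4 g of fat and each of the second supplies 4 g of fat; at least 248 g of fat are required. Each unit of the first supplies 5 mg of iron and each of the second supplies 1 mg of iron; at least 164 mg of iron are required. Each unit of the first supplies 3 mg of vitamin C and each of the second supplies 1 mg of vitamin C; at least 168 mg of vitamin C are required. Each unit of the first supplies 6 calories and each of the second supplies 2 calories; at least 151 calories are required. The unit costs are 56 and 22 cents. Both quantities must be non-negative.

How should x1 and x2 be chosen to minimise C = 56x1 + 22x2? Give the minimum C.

Extreme points and C = 56x1 + 22x2:
  (0, 168) → C = 3696
  (62, 0) → C = 3472
  (53, 9) → C = 3166
The feasible region is unbounded (it extends along (0, 1), (1, 0)), but C strictly increases along every unbounded feasible direction, so there is no improving ray and the minimum is attained at a vertex.

The optimum lies where 4x1 + 4x2 = 248 and 3x1 + x2 = 168.
Solving simultaneously gives x1 = 53, x2 = 9.

x1 = 53, x2 = 9, minimum C = 3166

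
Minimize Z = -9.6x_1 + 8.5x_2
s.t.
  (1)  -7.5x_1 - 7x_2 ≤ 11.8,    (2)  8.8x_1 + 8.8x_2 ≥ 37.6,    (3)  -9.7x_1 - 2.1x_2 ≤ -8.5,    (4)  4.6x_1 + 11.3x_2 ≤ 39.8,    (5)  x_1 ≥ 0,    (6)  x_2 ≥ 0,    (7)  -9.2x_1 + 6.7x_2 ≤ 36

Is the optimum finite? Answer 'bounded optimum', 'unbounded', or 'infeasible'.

Corner points and Z = -9.6x_1 + 8.5x_2:
  (933/737, 2216/737) → Z = 49396/3685
  (47/11, 0) → Z = -2256/55
  (199/23, 0) → Z = -9552/115
The feasible region has finitely many vertices and no improving ray; the minimum is -9552/115 at (199/23, 0).

bounded optimum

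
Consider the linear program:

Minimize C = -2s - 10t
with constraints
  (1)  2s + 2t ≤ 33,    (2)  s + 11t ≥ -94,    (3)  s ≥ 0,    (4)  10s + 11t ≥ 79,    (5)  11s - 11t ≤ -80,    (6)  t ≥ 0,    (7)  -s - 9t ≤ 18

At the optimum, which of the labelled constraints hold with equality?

Feasible corners and C = -2s - 10t:
  (0, 33/2) → C = -165
  (203/44, 523/44) → C = -1409/11
  (0, 80/11) → C = -800/11

The minimum is at (0, 33/2). Substituting into each constraint, equality holds for (1) and (3); the remaining constraints have slack.

(1) and (3)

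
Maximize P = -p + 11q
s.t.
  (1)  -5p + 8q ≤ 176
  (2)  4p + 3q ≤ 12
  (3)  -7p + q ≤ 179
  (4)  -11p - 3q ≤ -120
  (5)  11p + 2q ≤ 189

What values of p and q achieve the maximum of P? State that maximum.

p = 108/7, q = -116/7, maximum P = -1384/7

Feasible corners and P = -p + 11q:
  (108/7, -116/7) → P = -1384/7
  (543/25, -624/25) → P = -7407/25
  (327/11, -69) → P = -8676/11

At the optimal vertex, 4p + 3q = 12 and -11p - 3q = -120.
Solving simultaneously gives p = 108/7, q = -116/7.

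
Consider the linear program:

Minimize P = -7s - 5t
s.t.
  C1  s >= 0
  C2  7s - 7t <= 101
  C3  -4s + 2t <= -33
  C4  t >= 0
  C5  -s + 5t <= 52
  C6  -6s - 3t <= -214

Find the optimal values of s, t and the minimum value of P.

Corner points and P = -7s - 5t:
  (869/28, 465/28) → P = -2102/7
  (1801/63, 892/63) → P = -5689/21
  (914/33, 526/33) → P = -9028/33

s = 869/28, t = 465/28, minimum P = -2102/7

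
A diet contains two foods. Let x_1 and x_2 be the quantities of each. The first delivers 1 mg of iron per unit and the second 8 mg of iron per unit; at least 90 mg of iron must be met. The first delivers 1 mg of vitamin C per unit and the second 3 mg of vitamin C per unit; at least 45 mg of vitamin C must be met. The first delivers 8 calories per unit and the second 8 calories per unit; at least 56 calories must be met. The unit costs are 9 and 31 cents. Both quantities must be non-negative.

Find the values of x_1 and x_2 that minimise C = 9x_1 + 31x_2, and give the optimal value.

Vertices and C = 9x_1 + 31x_2:
  (0, 15) → C = 465
  (90, 0) → C = 810
  (18, 9) → C = 441
The feasible region is unbounded (it extends along (0, 1), (1, 0)), but C strictly increases along every unbounded feasible direction, so there is no improving ray and the minimum is attained at a vertex.

x_1 = 18, x_2 = 9, minimum C = 441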